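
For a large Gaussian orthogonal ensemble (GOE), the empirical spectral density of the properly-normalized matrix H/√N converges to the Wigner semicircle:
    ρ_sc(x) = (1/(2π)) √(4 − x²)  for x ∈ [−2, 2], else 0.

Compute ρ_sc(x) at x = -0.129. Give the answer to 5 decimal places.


ρ_sc(x) = (1/(2π)) √(4 − x²). With x = -0.129:
  4 − x² = 4 − (-0.129)² = 4 − 0.016641 = 3.983359.
  √(4 − x²) = 1.995835.
  1/(2π) = 0.159155.
  ρ_sc(-0.129) = 0.159155 · 1.995835 = 0.317647.

Rounded to 5 decimal places: ρ_sc(-0.129) ≈ 0.31765.


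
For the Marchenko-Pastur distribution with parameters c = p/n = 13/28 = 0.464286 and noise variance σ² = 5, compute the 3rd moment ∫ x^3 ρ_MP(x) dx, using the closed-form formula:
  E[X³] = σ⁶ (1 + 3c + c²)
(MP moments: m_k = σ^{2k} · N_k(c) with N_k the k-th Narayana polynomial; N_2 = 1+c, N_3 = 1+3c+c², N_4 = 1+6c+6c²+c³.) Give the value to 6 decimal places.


E[X³] = σ⁶ (1 + 3c + c²) (third MP moment). With σ² = 5 (so σ⁶ = 125) and c = 13/28 = 0.464286: E[X³] = 125 · (1 + 3·0.464286 + (0.464286)²) = 125 · 2.608418.

So E[X^3] = 326.052296.


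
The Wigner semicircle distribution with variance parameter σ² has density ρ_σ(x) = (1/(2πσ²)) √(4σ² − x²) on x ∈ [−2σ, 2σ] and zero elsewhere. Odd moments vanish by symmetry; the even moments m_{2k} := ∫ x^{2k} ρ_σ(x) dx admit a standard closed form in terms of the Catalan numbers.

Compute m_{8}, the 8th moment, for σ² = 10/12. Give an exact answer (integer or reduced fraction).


By the scaled semicircle moment identity, m_{2k} = σ^{2k} · C_k with k = 4.
C_4 = (1/(k+1)) · C(2k, k) = (1/5) · C(8, 4) = (1/5) · 70 = 14.
σ^{2k} = (σ²)^k = (10/12)^4 = 625/1296.

Therefore m_{8} = σ^{8} · C_4 = (625/1296) · 14 = 4375/648.


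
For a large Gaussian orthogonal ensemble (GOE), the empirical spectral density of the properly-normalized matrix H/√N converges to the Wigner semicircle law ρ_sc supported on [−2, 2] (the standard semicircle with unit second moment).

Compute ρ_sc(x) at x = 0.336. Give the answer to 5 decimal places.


ρ_sc(x) = (1/(2π)) √(4 − x²). With x = 0.336:
  4 − x² = 4 − (0.336)² = 4 − 0.112896 = 3.887104.
  √(4 − x²) = 1.971574.
  1/(2π) = 0.159155.
  ρ_sc(0.336) = 0.159155 · 1.971574 = 0.313786.

Rounded to 5 decimal places: ρ_sc(0.336) ≈ 0.31379.


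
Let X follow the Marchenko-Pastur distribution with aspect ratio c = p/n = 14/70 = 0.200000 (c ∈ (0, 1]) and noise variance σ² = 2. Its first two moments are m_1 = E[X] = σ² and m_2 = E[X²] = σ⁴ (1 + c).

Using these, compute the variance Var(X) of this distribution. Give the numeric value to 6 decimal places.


m_1 = E[X] = σ² = 2, so m_1² = 4.
m_2 = E[X²] = σ⁴ (1 + c) = 4 · (1 + 0.200000) = 4 · 1.200000 = 4.800000.
(Note m_2 − m_1² simplifies to c · σ⁴ = 0.200000 · 4.)

Var(X) = m_2 − m_1² = 4.800000 − 4 = 0.800000.


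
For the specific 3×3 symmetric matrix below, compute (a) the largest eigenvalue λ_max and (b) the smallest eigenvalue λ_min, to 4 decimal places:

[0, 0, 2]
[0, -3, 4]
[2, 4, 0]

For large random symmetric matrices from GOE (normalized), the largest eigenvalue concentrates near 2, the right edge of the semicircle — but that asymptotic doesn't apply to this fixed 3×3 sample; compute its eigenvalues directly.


Since M is real symmetric, all three eigenvalues are real; they are the roots of det(λI − M) = λ³ − (tr M) λ² + s λ − det M, where s is the sum of the principal 2×2 minors.
tr M = 0 + (-3) + 0 = -3.
s = (0·(-3) − 0²) + (0·0 − 2²) + ((-3)·0 − 4²) = 0 + (-4) + (-16) = -20.
det M (expand along row 1) = 0·(-16) − 0·(-8) + 2·6 = 12.
Characteristic polynomial: λ³ + 3λ² − 20λ − 12 = 0.
Substitute λ = y + (tr M)/3 = y − 1.000000 to remove the quadratic term: y³ + p·y + q = 0 with p = s − (tr M)²/3 = -23.000000 and q = −2(tr M)³/27 + (tr M)·s/3 − det M = 10.000000.
Three real roots ⇒ use the trigonometric (Viète) form: r = 2√(−p/3) = 5.537749, φ = arccos(3q/(p·r)) = arccos(-0.235538) = 1.808568 rad.
y_k = r·cos(φ/3 − 2πk/3) for k = 0, 1, 2 gives y = 4.561553, 0.438447, -5.000000.
λ_k = y_k − 1.000000 gives λ = 3.5616, -0.5616, -6.0000 (check: the sum is -3.0000 = tr M).

Hence λ_max = 3.5616 and λ_min = -6.0000.


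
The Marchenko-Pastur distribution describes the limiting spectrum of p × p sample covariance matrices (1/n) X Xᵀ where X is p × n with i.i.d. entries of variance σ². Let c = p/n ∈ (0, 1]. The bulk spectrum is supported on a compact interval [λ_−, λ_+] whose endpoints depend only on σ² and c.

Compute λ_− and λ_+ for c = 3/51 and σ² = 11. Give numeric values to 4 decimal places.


c = 3/51 = 0.058824; √c = 0.242536.
λ_− = σ² (1 − √c)² = 11 · (1 − 0.242536)² = 11 · (0.757464)² = 6.311275.
λ_+ = σ² (1 + √c)² = 11 · (1 + 0.242536)² = 11 · (1.242536)² = 16.982843.

Rounded to 4 decimal places: λ_− ≈ 6.3113, λ_+ ≈ 16.9828.


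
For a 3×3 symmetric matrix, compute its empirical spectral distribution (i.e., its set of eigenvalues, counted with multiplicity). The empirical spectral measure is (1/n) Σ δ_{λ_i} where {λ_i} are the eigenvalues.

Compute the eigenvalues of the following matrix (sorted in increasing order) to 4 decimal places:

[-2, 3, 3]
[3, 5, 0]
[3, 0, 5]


Since M is real symmetric, all three eigenvalues are real; they are the roots of det(λI − M) = λ³ − (tr M) λ² + s λ − det M, where s is the sum of the principal 2×2 minors.
tr M = -2 + 5 + 5 = 8.
s = ((-2)·5 − 3²) + ((-2)·5 − 3²) + (5·5 − 0²) = -19 + (-19) + 25 = -13.
det M (expand along row 1) = (-2)·25 − 3·15 + 3·(-15) = -140.
Characteristic polynomial: λ³ − 8λ² − 13λ + 140 = 0.
Substitute λ = y + (tr M)/3 = y + 2.666667 to remove the quadratic term: y³ + p·y + q = 0 with p = s − (tr M)²/3 = -34.333333 and q = −2(tr M)³/27 + (tr M)·s/3 − det M = 67.407407.
Three real roots ⇒ use the trigonometric (Viète) form: r = 2√(−p/3) = 6.765928, φ = arccos(3q/(p·r)) = arccos(-0.870534) = 2.627082 rad.
y_k = r·cos(φ/3 − 2πk/3) for k = 0, 1, 2 gives y = 4.333333, 2.333333, -6.666667.
λ_k = y_k + 2.666667 gives λ = 7.0000, 5.0000, -4.0000 (check: the sum is 8.0000 = tr M).

Eigenvalues sorted in increasing order: [-4.0000, 5.0000, 7.0000].


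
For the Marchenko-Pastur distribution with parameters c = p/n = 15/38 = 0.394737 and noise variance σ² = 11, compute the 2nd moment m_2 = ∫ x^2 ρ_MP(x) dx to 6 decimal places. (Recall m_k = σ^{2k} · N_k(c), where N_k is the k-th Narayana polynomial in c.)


E[X²] = σ⁴ (1 + c) (second MP moment). With σ² = 11 (so σ⁴ = 121) and c = 15/38 = 0.394737: E[X²] = 121 · (1 + 0.394737) = 121 · 1.394737.

So E[X^2] = 168.763158.


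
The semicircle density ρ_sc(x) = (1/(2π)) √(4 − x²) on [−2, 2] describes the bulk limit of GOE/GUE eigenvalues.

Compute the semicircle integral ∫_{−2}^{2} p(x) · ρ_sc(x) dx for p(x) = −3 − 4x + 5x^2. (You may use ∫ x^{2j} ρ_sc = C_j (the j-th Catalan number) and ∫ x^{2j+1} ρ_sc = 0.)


Write p(x) = Σ a_i x^i, split into monomials and integrate each against ρ_sc separately.
Using ∫ x^{2j} ρ_sc = C_j = (1/(j+1)) C(2j, j) (Catalan numbers) and ∫ x^{2j+1} ρ_sc = 0 (odd monomials vanish by symmetry):
  i = 0 (even): a_0 · C_{0} = -3 · 1 = -3
  i = 1 (odd): ∫ x^1 ρ_sc = 0 (vanishes)
  i = 2 (even): a_2 · C_{1} = 5 · 1 = 5

Summing the contributions: ∫_{−2}^{2} p(x) ρ_sc(x) dx = (-3) + 5 = 2.


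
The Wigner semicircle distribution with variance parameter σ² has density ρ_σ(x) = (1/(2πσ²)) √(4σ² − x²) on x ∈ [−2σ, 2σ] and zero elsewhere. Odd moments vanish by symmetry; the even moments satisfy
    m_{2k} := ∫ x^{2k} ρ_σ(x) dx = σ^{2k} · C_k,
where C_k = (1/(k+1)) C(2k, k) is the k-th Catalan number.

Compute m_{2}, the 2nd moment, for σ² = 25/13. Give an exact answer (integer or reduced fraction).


By the scaled semicircle moment identity, m_{2k} = σ^{2k} · C_k with k = 1.
C_1 = (1/(k+1)) · C(2k, k) = (1/2) · C(2, 1) = (1/2) · 2 = 1.
σ^{2k} = (σ²)^k = (25/13)^1 = 25/13.

Therefore m_{2} = σ^{2} · C_1 = (25/13) · 1 = 25/13.


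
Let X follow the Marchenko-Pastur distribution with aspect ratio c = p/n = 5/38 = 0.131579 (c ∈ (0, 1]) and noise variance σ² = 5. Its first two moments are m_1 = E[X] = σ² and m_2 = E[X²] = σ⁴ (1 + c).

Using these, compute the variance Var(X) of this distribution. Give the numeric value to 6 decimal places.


m_1 = E[X] = σ² = 5, so m_1² = 25.
m_2 = E[X²] = σ⁴ (1 + c) = 25 · (1 + 0.131579) = 25 · 1.131579 = 28.289474.
(Note m_2 − m_1² simplifies to c · σ⁴ = 0.131579 · 25.)

Var(X) = m_2 − m_1² = 28.289474 − 25 = 3.289474.


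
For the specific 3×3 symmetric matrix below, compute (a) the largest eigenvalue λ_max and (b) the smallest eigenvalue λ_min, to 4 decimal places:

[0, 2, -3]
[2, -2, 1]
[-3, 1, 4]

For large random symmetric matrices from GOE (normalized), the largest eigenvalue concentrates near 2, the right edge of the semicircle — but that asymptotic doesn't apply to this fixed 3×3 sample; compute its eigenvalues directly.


Since M is real symmetric, all three eigenvalues are real; they are the roots of det(λI − M) = λ³ − (tr M) λ² + s λ − det M, where s is the sum of the principal 2×2 minors.
tr M = 0 + (-2) + 4 = 2.
s = (0·(-2) − 2²) + (0·4 − (-3)²) + ((-2)·4 − 1²) = -4 + (-9) + (-9) = -22.
det M (expand along row 1) = 0·(-9) − 2·11 + (-3)·(-4) = -10.
Characteristic polynomial: λ³ − 2λ² − 22λ + 10 = 0.
Substitute λ = y + (tr M)/3 = y + 0.666667 to remove the quadratic term: y³ + p·y + q = 0 with p = s − (tr M)²/3 = -23.333333 and q = −2(tr M)³/27 + (tr M)·s/3 − det M = -5.259259.
Three real roots ⇒ use the trigonometric (Viète) form: r = 2√(−p/3) = 5.577734, φ = arccos(3q/(p·r)) = arccos(0.121230) = 1.449267 rad.
y_k = r·cos(φ/3 − 2πk/3) for k = 0, 1, 2 gives y = 4.939441, -0.225891, -4.713551.
λ_k = y_k + 0.666667 gives λ = 5.6061, 0.4408, -4.0469 (check: the sum is 2.0000 = tr M).

Hence λ_max = 5.6061 and λ_min = -4.0469.


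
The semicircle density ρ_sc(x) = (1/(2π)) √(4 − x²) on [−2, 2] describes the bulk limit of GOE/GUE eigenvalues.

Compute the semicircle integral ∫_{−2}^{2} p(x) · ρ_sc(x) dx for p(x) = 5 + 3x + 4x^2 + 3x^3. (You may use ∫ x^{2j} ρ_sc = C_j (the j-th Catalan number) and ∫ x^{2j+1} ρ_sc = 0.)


Write p(x) = Σ a_i x^i, split into monomials and integrate each against ρ_sc separately.
Using ∫ x^{2j} ρ_sc = C_j = (1/(j+1)) C(2j, j) (Catalan numbers) and ∫ x^{2j+1} ρ_sc = 0 (odd monomials vanish by symmetry):
  i = 0 (even): a_0 · C_{0} = 5 · 1 = 5
  i = 1 (odd): ∫ x^1 ρ_sc = 0 (vanishes)
  i = 2 (even): a_2 · C_{1} = 4 · 1 = 4
  i = 3 (odd): ∫ x^3 ρ_sc = 0 (vanishes)

Summing the contributions: ∫_{−2}^{2} p(x) ρ_sc(x) dx = 5 + 4 = 9.


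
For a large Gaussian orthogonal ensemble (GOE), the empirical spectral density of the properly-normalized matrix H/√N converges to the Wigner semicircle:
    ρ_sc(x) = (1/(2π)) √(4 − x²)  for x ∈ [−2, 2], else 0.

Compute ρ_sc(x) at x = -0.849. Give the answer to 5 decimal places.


ρ_sc(x) = (1/(2π)) √(4 − x²). With x = -0.849:
  4 − x² = 4 − (-0.849)² = 4 − 0.720801 = 3.279199.
  √(4 − x²) = 1.810856.
  1/(2π) = 0.159155.
  ρ_sc(-0.849) = 0.159155 · 1.810856 = 0.288207.

Rounded to 5 decimal places: ρ_sc(-0.849) ≈ 0.28821.


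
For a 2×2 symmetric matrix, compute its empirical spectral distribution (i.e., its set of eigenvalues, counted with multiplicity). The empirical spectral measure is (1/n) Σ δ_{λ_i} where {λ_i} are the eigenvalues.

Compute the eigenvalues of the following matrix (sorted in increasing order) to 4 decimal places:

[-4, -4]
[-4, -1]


Since M is real symmetric, both eigenvalues are real; they are the roots of det(λI − M) = λ² − (tr M) λ + det M.
tr M = -4 + (-1) = -5.
det M = (-4)·(-1) − (-4)² = 4 − 16 = -12.
Characteristic polynomial: λ² + 5λ − 12 = 0.
Discriminant Δ = (tr M)² − 4·det M = 25 − (-48) = 73; √Δ = 8.544004.
λ = (tr M ± √Δ)/2 = (-5 ± 8.544004)/2, giving (tr M − √Δ)/2 = -6.7720 and (tr M + √Δ)/2 = 1.7720.

Eigenvalues sorted in increasing order: [-6.7720, 1.7720].


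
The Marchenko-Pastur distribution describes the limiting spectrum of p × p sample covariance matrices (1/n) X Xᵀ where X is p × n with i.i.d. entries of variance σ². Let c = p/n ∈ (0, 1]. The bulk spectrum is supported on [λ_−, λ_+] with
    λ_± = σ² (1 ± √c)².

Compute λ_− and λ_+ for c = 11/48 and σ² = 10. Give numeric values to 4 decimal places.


c = 11/48 = 0.229167; √c = 0.478714.
λ_− = σ² (1 − √c)² = 10 · (1 − 0.478714)² = 10 · (0.521286)² = 2.717396.
λ_+ = σ² (1 + √c)² = 10 · (1 + 0.478714)² = 10 · (1.478714)² = 21.865938.

Rounded to 4 decimal places: λ_− ≈ 2.7174, λ_+ ≈ 21.8659.


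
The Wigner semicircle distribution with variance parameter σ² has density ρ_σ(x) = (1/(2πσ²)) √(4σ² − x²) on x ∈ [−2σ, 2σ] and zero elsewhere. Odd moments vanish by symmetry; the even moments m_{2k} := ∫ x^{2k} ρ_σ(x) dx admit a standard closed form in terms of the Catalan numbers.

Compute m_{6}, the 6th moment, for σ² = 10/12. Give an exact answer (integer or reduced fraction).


By the scaled semicircle moment identity, m_{2k} = σ^{2k} · C_k with k = 3.
C_3 = (1/(k+1)) · C(2k, k) = (1/4) · C(6, 3) = (1/4) · 20 = 5.
σ^{2k} = (σ²)^k = (10/12)^3 = 125/216.

Therefore m_{6} = σ^{6} · C_3 = (125/216) · 5 = 625/216.


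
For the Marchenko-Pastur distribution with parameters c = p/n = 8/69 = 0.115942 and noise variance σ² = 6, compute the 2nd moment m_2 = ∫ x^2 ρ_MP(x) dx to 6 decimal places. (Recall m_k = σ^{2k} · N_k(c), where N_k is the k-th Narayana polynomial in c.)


E[X²] = σ⁴ (1 + c) (second MP moment). With σ² = 6 (so σ⁴ = 36) and c = 8/69 = 0.115942: E[X²] = 36 · (1 + 0.115942) = 36 · 1.115942.

So E[X^2] = 40.173913.


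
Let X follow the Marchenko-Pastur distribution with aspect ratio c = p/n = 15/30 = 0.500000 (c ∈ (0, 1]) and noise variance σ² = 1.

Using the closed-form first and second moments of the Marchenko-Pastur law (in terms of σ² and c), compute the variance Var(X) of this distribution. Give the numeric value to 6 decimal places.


Recall the MP moments m_1 = E[X] = σ² and m_2 = E[X²] = σ⁴ (1 + c).
m_1 = E[X] = σ² = 1, so m_1² = 1.
m_2 = E[X²] = σ⁴ (1 + c) = 1 · (1 + 0.500000) = 1 · 1.500000 = 1.500000.
(Note m_2 − m_1² simplifies to c · σ⁴ = 0.500000 · 1.)

Var(X) = m_2 − m_1² = 1.500000 − 1 = 0.500000.


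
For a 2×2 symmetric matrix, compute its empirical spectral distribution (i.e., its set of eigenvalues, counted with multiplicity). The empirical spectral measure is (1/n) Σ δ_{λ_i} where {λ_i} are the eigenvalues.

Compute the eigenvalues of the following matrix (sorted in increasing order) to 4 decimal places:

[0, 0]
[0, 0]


Since M is real symmetric, both eigenvalues are real; they are the roots of det(λI − M) = λ² − (tr M) λ + det M.
tr M = 0 + 0 = 0.
det M = 0·0 − 0² = 0 − 0 = 0.
Characteristic polynomial: λ² = 0.
Discriminant Δ = (tr M)² − 4·det M = 0 − 0 = 0; √Δ = 0.000000.
λ = (tr M ± √Δ)/2 = (0 ± 0.000000)/2, giving (tr M − √Δ)/2 = 0.0000 and (tr M + √Δ)/2 = 0.0000.

Eigenvalues sorted in increasing order: [0.0000, 0.0000].


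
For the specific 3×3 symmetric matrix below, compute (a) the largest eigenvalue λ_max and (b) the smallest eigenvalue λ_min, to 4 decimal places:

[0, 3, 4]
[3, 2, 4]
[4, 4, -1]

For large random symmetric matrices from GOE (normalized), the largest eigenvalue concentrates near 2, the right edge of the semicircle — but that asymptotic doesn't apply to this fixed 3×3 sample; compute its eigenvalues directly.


Since M is real symmetric, all three eigenvalues are real; they are the roots of det(λI − M) = λ³ − (tr M) λ² + s λ − det M, where s is the sum of the principal 2×2 minors.
tr M = 0 + 2 + (-1) = 1.
s = (0·2 − 3²) + (0·(-1) − 4²) + (2·(-1) − 4²) = -9 + (-16) + (-18) = -43.
det M (expand along row 1) = 0·(-18) − 3·(-19) + 4·4 = 73.
Characteristic polynomial: λ³ − λ² − 43λ − 73 = 0.
Substitute λ = y + (tr M)/3 = y + 0.333333 to remove the quadratic term: y³ + p·y + q = 0 with p = s − (tr M)²/3 = -43.333333 and q = −2(tr M)³/27 + (tr M)·s/3 − det M = -87.407407.
Three real roots ⇒ use the trigonometric (Viète) form: r = 2√(−p/3) = 7.601170, φ = arccos(3q/(p·r)) = arccos(0.796099) = 0.649975 rad.
y_k = r·cos(φ/3 − 2πk/3) for k = 0, 1, 2 gives y = 7.423464, -2.296643, -5.126820.
λ_k = y_k + 0.333333 gives λ = 7.7568, -1.9633, -4.7935 (check: the sum is 1.0000 = tr M).

Hence λ_max = 7.7568 and λ_min = -4.7935.


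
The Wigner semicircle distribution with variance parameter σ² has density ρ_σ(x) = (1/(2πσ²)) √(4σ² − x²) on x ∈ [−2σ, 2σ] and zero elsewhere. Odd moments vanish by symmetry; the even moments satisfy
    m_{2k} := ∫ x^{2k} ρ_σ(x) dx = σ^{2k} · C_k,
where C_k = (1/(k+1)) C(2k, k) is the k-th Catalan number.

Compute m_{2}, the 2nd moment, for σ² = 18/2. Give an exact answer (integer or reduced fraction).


By the scaled semicircle moment identity, m_{2k} = σ^{2k} · C_k with k = 1.
C_1 = (1/(k+1)) · C(2k, k) = (1/2) · C(2, 1) = (1/2) · 2 = 1.
σ^{2k} = (σ²)^k = (18/2)^1 = 9.

Therefore m_{2} = σ^{2} · C_1 = 9 · 1 = 9.


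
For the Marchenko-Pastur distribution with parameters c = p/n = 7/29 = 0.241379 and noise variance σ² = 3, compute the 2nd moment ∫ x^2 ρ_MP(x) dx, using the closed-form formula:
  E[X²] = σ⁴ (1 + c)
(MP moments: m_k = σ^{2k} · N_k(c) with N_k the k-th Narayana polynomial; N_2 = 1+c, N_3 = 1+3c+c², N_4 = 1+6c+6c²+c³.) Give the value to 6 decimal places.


E[X²] = σ⁴ (1 + c) (second MP moment). With σ² = 3 (so σ⁴ = 9) and c = 7/29 = 0.241379: E[X²] = 9 · (1 + 0.241379) = 9 · 1.241379.

So E[X^2] = 11.172414.


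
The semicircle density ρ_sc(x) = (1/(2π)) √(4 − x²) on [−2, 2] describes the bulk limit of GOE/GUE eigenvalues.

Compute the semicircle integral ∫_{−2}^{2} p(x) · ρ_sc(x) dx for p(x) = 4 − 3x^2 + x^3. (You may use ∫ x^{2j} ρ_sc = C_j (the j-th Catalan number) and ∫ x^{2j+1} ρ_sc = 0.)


Write p(x) = Σ a_i x^i, split into monomials and integrate each against ρ_sc separately.
Using ∫ x^{2j} ρ_sc = C_j = (1/(j+1)) C(2j, j) (Catalan numbers) and ∫ x^{2j+1} ρ_sc = 0 (odd monomials vanish by symmetry):
  i = 0 (even): a_0 · C_{0} = 4 · 1 = 4
  i = 2 (even): a_2 · C_{1} = -3 · 1 = -3
  i = 3 (odd): ∫ x^3 ρ_sc = 0 (vanishes)

Summing the contributions: ∫_{−2}^{2} p(x) ρ_sc(x) dx = 4 + (-3) = 1.


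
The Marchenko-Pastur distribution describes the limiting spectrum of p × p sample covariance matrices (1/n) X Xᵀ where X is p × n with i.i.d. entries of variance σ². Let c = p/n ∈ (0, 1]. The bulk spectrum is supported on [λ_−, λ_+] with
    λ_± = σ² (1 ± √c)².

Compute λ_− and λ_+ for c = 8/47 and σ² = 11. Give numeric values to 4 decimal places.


c = 8/47 = 0.170213; √c = 0.412568.
λ_− = σ² (1 − √c)² = 11 · (1 − 0.412568)² = 11 · (0.587432)² = 3.795833.
λ_+ = σ² (1 + √c)² = 11 · (1 + 0.412568)² = 11 · (1.412568)² = 21.948847.

Rounded to 4 decimal places: λ_− ≈ 3.7958, λ_+ ≈ 21.9488.


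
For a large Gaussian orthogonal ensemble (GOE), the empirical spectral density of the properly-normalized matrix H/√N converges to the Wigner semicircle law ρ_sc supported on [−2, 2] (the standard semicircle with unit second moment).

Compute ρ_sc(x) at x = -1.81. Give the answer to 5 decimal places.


ρ_sc(x) = (1/(2π)) √(4 − x²). With x = -1.81:
  4 − x² = 4 − (-1.81)² = 4 − 3.276100 = 0.723900.
  √(4 − x²) = 0.850823.
  1/(2π) = 0.159155.
  ρ_sc(-1.81) = 0.159155 · 0.850823 = 0.135413.

Rounded to 5 decimal places: ρ_sc(-1.81) ≈ 0.13541.


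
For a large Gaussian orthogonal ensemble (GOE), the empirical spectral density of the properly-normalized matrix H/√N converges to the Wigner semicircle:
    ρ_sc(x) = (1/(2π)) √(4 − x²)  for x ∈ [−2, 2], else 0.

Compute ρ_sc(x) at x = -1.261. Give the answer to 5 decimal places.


ρ_sc(x) = (1/(2π)) √(4 − x²). With x = -1.261:
  4 − x² = 4 − (-1.261)² = 4 − 1.590121 = 2.409879.
  √(4 − x²) = 1.552378.
  1/(2π) = 0.159155.
  ρ_sc(-1.261) = 0.159155 · 1.552378 = 0.247069.

Rounded to 5 decimal places: ρ_sc(-1.261) ≈ 0.24707.


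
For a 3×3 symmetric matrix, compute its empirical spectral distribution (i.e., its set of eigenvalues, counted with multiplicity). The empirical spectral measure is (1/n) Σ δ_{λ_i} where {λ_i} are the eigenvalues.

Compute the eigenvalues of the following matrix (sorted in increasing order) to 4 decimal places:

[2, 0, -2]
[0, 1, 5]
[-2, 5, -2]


Since M is real symmetric, all three eigenvalues are real; they are the roots of det(λI − M) = λ³ − (tr M) λ² + s λ − det M, where s is the sum of the principal 2×2 minors.
tr M = 2 + 1 + (-2) = 1.
s = (2·1 − 0²) + (2·(-2) − (-2)²) + (1·(-2) − 5²) = 2 + (-8) + (-27) = -33.
det M (expand along row 1) = 2·(-27) − 0·10 + (-2)·2 = -58.
Characteristic polynomial: λ³ − λ² − 33λ + 58 = 0.
Substitute λ = y + (tr M)/3 = y + 0.333333 to remove the quadratic term: y³ + p·y + q = 0 with p = s − (tr M)²/3 = -33.333333 and q = −2(tr M)³/27 + (tr M)·s/3 − det M = 46.925926.
Three real roots ⇒ use the trigonometric (Viète) form: r = 2√(−p/3) = 6.666667, φ = arccos(3q/(p·r)) = arccos(-0.633500) = 2.256865 rad.
y_k = r·cos(φ/3 − 2πk/3) for k = 0, 1, 2 gives y = 4.867515, 1.511342, -6.378857.
λ_k = y_k + 0.333333 gives λ = 5.2008, 1.8447, -6.0455 (check: the sum is 1.0000 = tr M).

Eigenvalues sorted in increasing order: [-6.0455, 1.8447, 5.2008].


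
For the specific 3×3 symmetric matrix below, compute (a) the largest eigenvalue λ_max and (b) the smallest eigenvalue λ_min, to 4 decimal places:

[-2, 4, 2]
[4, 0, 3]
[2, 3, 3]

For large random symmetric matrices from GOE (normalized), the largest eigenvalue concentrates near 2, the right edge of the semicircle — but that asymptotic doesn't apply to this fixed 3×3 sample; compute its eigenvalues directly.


Since M is real symmetric, all three eigenvalues are real; they are the roots of det(λI − M) = λ³ − (tr M) λ² + s λ − det M, where s is the sum of the principal 2×2 minors.
tr M = -2 + 0 + 3 = 1.
s = ((-2)·0 − 4²) + ((-2)·3 − 2²) + (0·3 − 3²) = -16 + (-10) + (-9) = -35.
det M (expand along row 1) = (-2)·(-9) − 4·6 + 2·12 = 18.
Characteristic polynomial: λ³ − λ² − 35λ − 18 = 0.
Substitute λ = y + (tr M)/3 = y + 0.333333 to remove the quadratic term: y³ + p·y + q = 0 with p = s − (tr M)²/3 = -35.333333 and q = −2(tr M)³/27 + (tr M)·s/3 − det M = -29.740741.
Three real roots ⇒ use the trigonometric (Viète) form: r = 2√(−p/3) = 6.863753, φ = arccos(3q/(p·r)) = arccos(0.367897) = 1.194049 rad.
y_k = r·cos(φ/3 − 2πk/3) for k = 0, 1, 2 gives y = 6.327225, -0.859702, -5.467523.
λ_k = y_k + 0.333333 gives λ = 6.6606, -0.5264, -5.1342 (check: the sum is 1.0000 = tr M).

Hence λ_max = 6.6606 and λ_min = -5.1342.


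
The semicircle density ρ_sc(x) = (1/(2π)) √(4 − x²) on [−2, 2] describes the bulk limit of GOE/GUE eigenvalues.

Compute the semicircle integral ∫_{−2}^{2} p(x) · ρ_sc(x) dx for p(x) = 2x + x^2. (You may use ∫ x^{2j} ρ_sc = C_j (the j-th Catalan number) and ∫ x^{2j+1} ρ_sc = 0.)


Write p(x) = Σ a_i x^i, split into monomials and integrate each against ρ_sc separately.
Using ∫ x^{2j} ρ_sc = C_j = (1/(j+1)) C(2j, j) (Catalan numbers) and ∫ x^{2j+1} ρ_sc = 0 (odd monomials vanish by symmetry):
  i = 1 (odd): ∫ x^1 ρ_sc = 0 (vanishes)
  i = 2 (even): a_2 · C_{1} = 1 · 1 = 1

Summing the contributions: ∫_{−2}^{2} p(x) ρ_sc(x) dx = 1.


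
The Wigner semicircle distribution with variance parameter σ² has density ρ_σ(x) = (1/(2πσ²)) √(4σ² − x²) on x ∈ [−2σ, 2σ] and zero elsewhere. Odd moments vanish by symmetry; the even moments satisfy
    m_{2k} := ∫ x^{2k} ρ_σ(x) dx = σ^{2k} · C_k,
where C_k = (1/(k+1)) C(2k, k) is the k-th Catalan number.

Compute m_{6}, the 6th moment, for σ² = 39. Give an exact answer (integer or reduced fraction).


By the scaled semicircle moment identity, m_{2k} = σ^{2k} · C_k with k = 3.
C_3 = (1/(k+1)) · C(2k, k) = (1/4) · C(6, 3) = (1/4) · 20 = 5.
σ^{2k} = (σ²)^k = (39)^3 = 59319.

Therefore m_{6} = σ^{6} · C_3 = 59319 · 5 = 296595.


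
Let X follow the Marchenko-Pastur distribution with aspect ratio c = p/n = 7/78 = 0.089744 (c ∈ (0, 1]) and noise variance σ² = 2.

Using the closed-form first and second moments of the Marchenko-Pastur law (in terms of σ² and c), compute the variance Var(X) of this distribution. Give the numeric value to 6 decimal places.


Recall the MP moments m_1 = E[X] = σ² and m_2 = E[X²] = σ⁴ (1 + c).
m_1 = E[X] = σ² = 2, so m_1² = 4.
m_2 = E[X²] = σ⁴ (1 + c) = 4 · (1 + 0.089744) = 4 · 1.089744 = 4.358974.
(Note m_2 − m_1² simplifies to c · σ⁴ = 0.089744 · 4.)

Var(X) = m_2 − m_1² = 4.358974 − 4 = 0.358974.


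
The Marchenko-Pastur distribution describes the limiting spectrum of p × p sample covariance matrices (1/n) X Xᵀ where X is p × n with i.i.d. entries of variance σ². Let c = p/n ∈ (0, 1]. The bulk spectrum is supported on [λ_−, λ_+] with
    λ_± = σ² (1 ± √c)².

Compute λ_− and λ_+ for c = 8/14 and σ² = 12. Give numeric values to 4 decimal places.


c = 8/14 = 0.571429; √c = 0.755929.
λ_− = σ² (1 − √c)² = 12 · (1 − 0.755929)² = 12 · (0.244071)² = 0.714848.
λ_+ = σ² (1 + √c)² = 12 · (1 + 0.755929)² = 12 · (1.755929)² = 36.999438.

Rounded to 4 decimal places: λ_− ≈ 0.7148, λ_+ ≈ 36.9994.


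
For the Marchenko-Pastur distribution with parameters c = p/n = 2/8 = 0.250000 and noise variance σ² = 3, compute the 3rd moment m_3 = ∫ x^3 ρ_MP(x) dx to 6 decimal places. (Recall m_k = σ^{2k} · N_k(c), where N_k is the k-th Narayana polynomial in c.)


E[X³] = σ⁶ (1 + 3c + c²) (third MP moment). With σ² = 3 (so σ⁶ = 27) and c = 2/8 = 0.250000: E[X³] = 27 · (1 + 3·0.250000 + (0.250000)²) = 27 · 1.812500.

So E[X^3] = 48.937500.


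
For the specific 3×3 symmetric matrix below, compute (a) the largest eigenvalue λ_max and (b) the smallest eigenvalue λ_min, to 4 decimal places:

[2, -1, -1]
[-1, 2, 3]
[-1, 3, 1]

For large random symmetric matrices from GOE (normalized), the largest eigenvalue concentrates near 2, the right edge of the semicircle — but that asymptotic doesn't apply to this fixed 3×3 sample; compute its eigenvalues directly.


Since M is real symmetric, all three eigenvalues are real; they are the roots of det(λI − M) = λ³ − (tr M) λ² + s λ − det M, where s is the sum of the principal 2×2 minors.
tr M = 2 + 2 + 1 = 5.
s = (2·2 − (-1)²) + (2·1 − (-1)²) + (2·1 − 3²) = 3 + 1 + (-7) = -3.
det M (expand along row 1) = 2·(-7) − (-1)·2 + (-1)·(-1) = -11.
Characteristic polynomial: λ³ − 5λ² − 3λ + 11 = 0.
Substitute λ = y + (tr M)/3 = y + 1.666667 to remove the quadratic term: y³ + p·y + q = 0 with p = s − (tr M)²/3 = -11.333333 and q = −2(tr M)³/27 + (tr M)·s/3 − det M = -3.259259.
Three real roots ⇒ use the trigonometric (Viète) form: r = 2√(−p/3) = 3.887301, φ = arccos(3q/(p·r)) = arccos(0.221939) = 1.346993 rad.
y_k = r·cos(φ/3 − 2πk/3) for k = 0, 1, 2 gives y = 3.502002, -0.289728, -3.212274.
λ_k = y_k + 1.666667 gives λ = 5.1687, 1.3769, -1.5456 (check: the sum is 5.0000 = tr M).

Hence λ_max = 5.1687 and λ_min = -1.5456.


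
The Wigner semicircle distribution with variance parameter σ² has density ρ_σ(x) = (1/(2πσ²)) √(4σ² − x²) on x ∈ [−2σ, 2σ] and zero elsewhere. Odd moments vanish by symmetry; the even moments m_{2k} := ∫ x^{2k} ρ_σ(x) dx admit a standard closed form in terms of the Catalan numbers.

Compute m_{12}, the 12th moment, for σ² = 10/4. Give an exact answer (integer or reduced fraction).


By the scaled semicircle moment identity, m_{2k} = σ^{2k} · C_k with k = 6.
C_6 = (1/(k+1)) · C(2k, k) = (1/7) · C(12, 6) = (1/7) · 924 = 132.
σ^{2k} = (σ²)^k = (10/4)^6 = 15625/64.

Therefore m_{12} = σ^{12} · C_6 = (15625/64) · 132 = 515625/16.


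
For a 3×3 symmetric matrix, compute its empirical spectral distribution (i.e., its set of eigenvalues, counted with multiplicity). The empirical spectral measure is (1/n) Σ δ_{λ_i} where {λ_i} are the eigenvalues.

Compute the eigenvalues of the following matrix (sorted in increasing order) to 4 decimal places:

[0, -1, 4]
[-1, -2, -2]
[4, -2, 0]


Since M is real symmetric, all three eigenvalues are real; they are the roots of det(λI − M) = λ³ − (tr M) λ² + s λ − det M, where s is the sum of the principal 2×2 minors.
tr M = 0 + (-2) + 0 = -2.
s = (0·(-2) − (-1)²) + (0·0 − 4²) + ((-2)·0 − (-2)²) = -1 + (-16) + (-4) = -21.
det M (expand along row 1) = 0·(-4) − (-1)·8 + 4·10 = 48.
Characteristic polynomial: λ³ + 2λ² − 21λ − 48 = 0.
Substitute λ = y + (tr M)/3 = y − 0.666667 to remove the quadratic term: y³ + p·y + q = 0 with p = s − (tr M)²/3 = -22.333333 and q = −2(tr M)³/27 + (tr M)·s/3 − det M = -33.407407.
Three real roots ⇒ use the trigonometric (Viète) form: r = 2√(−p/3) = 5.456902, φ = arccos(3q/(p·r)) = arccos(0.822364) = 0.605242 rad.
y_k = r·cos(φ/3 − 2πk/3) for k = 0, 1, 2 gives y = 5.346225, -1.726146, -3.620078.
λ_k = y_k − 0.666667 gives λ = 4.6796, -2.3928, -4.2867 (check: the sum is -2.0000 = tr M).

Eigenvalues sorted in increasing order: [-4.2867, -2.3928, 4.6796].


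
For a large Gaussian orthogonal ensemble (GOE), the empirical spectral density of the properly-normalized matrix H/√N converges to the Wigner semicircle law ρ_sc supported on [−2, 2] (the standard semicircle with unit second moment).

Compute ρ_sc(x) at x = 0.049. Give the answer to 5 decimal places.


ρ_sc(x) = (1/(2π)) √(4 − x²). With x = 0.049:
  4 − x² = 4 − (0.049)² = 4 − 0.002401 = 3.997599.
  √(4 − x²) = 1.999400.
  1/(2π) = 0.159155.
  ρ_sc(0.049) = 0.159155 · 1.999400 = 0.318214.

Rounded to 5 decimal places: ρ_sc(0.049) ≈ 0.31821.


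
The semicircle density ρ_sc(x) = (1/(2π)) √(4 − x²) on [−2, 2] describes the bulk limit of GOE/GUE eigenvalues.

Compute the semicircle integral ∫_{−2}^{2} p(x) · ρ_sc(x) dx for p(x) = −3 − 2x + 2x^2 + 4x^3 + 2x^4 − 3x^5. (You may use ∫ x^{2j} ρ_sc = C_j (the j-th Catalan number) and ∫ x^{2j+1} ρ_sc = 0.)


Write p(x) = Σ a_i x^i, split into monomials and integrate each against ρ_sc separately.
Using ∫ x^{2j} ρ_sc = C_j = (1/(j+1)) C(2j, j) (Catalan numbers) and ∫ x^{2j+1} ρ_sc = 0 (odd monomials vanish by symmetry):
  i = 0 (even): a_0 · C_{0} = -3 · 1 = -3
  i = 1 (odd): ∫ x^1 ρ_sc = 0 (vanishes)
  i = 2 (even): a_2 · C_{1} = 2 · 1 = 2
  i = 3 (odd): ∫ x^3 ρ_sc = 0 (vanishes)
  i = 4 (even): a_4 · C_{2} = 2 · 2 = 4
  i = 5 (odd): ∫ x^5 ρ_sc = 0 (vanishes)

Summing the contributions: ∫_{−2}^{2} p(x) ρ_sc(x) dx = (-3) + 2 + 4 = 3.


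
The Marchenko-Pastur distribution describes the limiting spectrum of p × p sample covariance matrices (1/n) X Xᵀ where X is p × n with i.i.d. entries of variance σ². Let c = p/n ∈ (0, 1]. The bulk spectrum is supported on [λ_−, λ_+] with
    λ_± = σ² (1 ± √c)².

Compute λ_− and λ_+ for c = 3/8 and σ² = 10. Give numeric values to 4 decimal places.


c = 3/8 = 0.375000; √c = 0.612372.
λ_− = σ² (1 − √c)² = 10 · (1 − 0.612372)² = 10 · (0.387628)² = 1.502551.
λ_+ = σ² (1 + √c)² = 10 · (1 + 0.612372)² = 10 · (1.612372)² = 25.997449.

Rounded to 4 decimal places: λ_− ≈ 1.5026, λ_+ ≈ 25.9974.


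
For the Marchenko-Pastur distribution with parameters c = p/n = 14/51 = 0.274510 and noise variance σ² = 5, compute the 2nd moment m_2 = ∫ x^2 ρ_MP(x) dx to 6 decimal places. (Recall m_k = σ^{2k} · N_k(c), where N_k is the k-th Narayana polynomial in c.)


E[X²] = σ⁴ (1 + c) (second MP moment). With σ² = 5 (so σ⁴ = 25) and c = 14/51 = 0.274510: E[X²] = 25 · (1 + 0.274510) = 25 · 1.274510.

So E[X^2] = 31.862745.


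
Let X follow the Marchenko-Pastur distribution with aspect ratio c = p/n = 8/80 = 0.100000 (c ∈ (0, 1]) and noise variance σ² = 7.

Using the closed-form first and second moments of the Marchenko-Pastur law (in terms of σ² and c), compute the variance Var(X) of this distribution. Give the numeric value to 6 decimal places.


Recall the MP moments m_1 = E[X] = σ² and m_2 = E[X²] = σ⁴ (1 + c).
m_1 = E[X] = σ² = 7, so m_1² = 49.
m_2 = E[X²] = σ⁴ (1 + c) = 49 · (1 + 0.100000) = 49 · 1.100000 = 53.900000.
(Note m_2 − m_1² simplifies to c · σ⁴ = 0.100000 · 49.)

Var(X) = m_2 − m_1² = 53.900000 − 49 = 4.900000.


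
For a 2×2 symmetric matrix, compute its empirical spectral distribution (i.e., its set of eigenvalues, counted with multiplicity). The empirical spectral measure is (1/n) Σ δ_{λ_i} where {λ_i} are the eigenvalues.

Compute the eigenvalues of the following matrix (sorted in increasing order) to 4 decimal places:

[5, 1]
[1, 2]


Since M is real symmetric, both eigenvalues are real; they are the roots of det(λI − M) = λ² − (tr M) λ + det M.
tr M = 5 + 2 = 7.
det M = 5·2 − 1² = 10 − 1 = 9.
Characteristic polynomial: λ² − 7λ + 9 = 0.
Discriminant Δ = (tr M)² − 4·det M = 49 − 36 = 13; √Δ = 3.605551.
λ = (tr M ± √Δ)/2 = (7 ± 3.605551)/2, giving (tr M − √Δ)/2 = 1.6972 and (tr M + √Δ)/2 = 5.3028.

Eigenvalues sorted in increasing order: [1.6972, 5.3028].


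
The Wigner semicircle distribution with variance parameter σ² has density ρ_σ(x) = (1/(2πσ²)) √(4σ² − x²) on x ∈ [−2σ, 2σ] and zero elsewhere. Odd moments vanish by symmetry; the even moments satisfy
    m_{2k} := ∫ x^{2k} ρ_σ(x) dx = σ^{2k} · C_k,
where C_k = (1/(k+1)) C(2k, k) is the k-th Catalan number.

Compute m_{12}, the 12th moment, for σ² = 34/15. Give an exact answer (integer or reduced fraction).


By the scaled semicircle moment identity, m_{2k} = σ^{2k} · C_k with k = 6.
C_6 = (1/(k+1)) · C(2k, k) = (1/7) · C(12, 6) = (1/7) · 924 = 132.
σ^{2k} = (σ²)^k = (34/15)^6 = 1544804416/11390625.

Therefore m_{12} = σ^{12} · C_6 = (1544804416/11390625) · 132 = 67971394304/3796875.


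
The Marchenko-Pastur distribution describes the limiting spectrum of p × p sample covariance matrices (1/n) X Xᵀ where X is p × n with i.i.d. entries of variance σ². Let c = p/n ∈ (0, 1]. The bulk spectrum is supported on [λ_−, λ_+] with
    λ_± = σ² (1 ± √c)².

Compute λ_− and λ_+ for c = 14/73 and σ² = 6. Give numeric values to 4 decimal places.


c = 14/73 = 0.191781; √c = 0.437928.
λ_− = σ² (1 − √c)² = 6 · (1 − 0.437928)² = 6 · (0.562072)² = 1.895550.
λ_+ = σ² (1 + √c)² = 6 · (1 + 0.437928)² = 6 · (1.437928)² = 12.405819.

Rounded to 4 decimal places: λ_− ≈ 1.8956, λ_+ ≈ 12.4058.


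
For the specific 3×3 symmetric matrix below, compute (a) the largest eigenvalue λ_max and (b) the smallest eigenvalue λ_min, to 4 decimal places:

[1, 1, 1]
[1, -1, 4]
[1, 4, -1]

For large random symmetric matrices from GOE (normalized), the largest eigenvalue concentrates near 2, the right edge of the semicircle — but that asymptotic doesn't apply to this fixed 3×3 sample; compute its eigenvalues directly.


Since M is real symmetric, all three eigenvalues are real; they are the roots of det(λI − M) = λ³ − (tr M) λ² + s λ − det M, where s is the sum of the principal 2×2 minors.
tr M = 1 + (-1) + (-1) = -1.
s = (1·(-1) − 1²) + (1·(-1) − 1²) + ((-1)·(-1) − 4²) = -2 + (-2) + (-15) = -19.
det M (expand along row 1) = 1·(-15) − 1·(-5) + 1·5 = -5.
Characteristic polynomial: λ³ + λ² − 19λ + 5 = 0.
Substitute λ = y + (tr M)/3 = y − 0.333333 to remove the quadratic term: y³ + p·y + q = 0 with p = s − (tr M)²/3 = -19.333333 and q = −2(tr M)³/27 + (tr M)·s/3 − det M = 11.407407.
Three real roots ⇒ use the trigonometric (Viète) form: r = 2√(−p/3) = 5.077182, φ = arccos(3q/(p·r)) = arccos(-0.348641) = 1.926917 rad.
y_k = r·cos(φ/3 − 2πk/3) for k = 0, 1, 2 gives y = 4.065384, 0.601283, -4.666667.
λ_k = y_k − 0.333333 gives λ = 3.7321, 0.2679, -5.0000 (check: the sum is -1.0000 = tr M).

Hence λ_max = 3.7321 and λ_min = -5.0000.


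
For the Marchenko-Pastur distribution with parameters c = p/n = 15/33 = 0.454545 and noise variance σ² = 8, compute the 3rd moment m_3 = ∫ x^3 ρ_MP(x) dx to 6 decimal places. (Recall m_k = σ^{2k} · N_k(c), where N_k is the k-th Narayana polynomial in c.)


E[X³] = σ⁶ (1 + 3c + c²) (third MP moment). With σ² = 8 (so σ⁶ = 512) and c = 15/33 = 0.454545: E[X³] = 512 · (1 + 3·0.454545 + (0.454545)²) = 512 · 2.570248.

So E[X^3] = 1315.966942.


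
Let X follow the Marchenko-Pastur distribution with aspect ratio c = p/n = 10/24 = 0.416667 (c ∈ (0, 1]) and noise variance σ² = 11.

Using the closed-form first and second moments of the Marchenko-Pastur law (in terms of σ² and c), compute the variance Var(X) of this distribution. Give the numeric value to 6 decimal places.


Recall the MP moments m_1 = E[X] = σ² and m_2 = E[X²] = σ⁴ (1 + c).
m_1 = E[X] = σ² = 11, so m_1² = 121.
m_2 = E[X²] = σ⁴ (1 + c) = 121 · (1 + 0.416667) = 121 · 1.416667 = 171.416667.
(Note m_2 − m_1² simplifies to c · σ⁴ = 0.416667 · 121.)

Var(X) = m_2 − m_1² = 171.416667 − 121 = 50.416667.


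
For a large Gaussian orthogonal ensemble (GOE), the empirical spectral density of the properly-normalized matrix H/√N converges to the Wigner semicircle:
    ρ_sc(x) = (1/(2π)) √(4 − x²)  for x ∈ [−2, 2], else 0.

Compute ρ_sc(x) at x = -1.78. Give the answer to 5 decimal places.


ρ_sc(x) = (1/(2π)) √(4 − x²). With x = -1.78:
  4 − x² = 4 − (-1.78)² = 4 − 3.168400 = 0.831600.
  √(4 − x²) = 0.911921.
  1/(2π) = 0.159155.
  ρ_sc(-1.78) = 0.159155 · 0.911921 = 0.145137.

Rounded to 5 decimal places: ρ_sc(-1.78) ≈ 0.14514.


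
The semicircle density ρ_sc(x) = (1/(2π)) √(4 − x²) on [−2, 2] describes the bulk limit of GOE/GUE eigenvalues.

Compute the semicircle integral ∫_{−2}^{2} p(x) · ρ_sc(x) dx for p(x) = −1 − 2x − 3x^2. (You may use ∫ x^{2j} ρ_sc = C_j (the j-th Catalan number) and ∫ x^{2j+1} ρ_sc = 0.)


Write p(x) = Σ a_i x^i, split into monomials and integrate each against ρ_sc separately.
Using ∫ x^{2j} ρ_sc = C_j = (1/(j+1)) C(2j, j) (Catalan numbers) and ∫ x^{2j+1} ρ_sc = 0 (odd monomials vanish by symmetry):
  i = 0 (even): a_0 · C_{0} = -1 · 1 = -1
  i = 1 (odd): ∫ x^1 ρ_sc = 0 (vanishes)
  i = 2 (even): a_2 · C_{1} = -3 · 1 = -3

Summing the contributions: ∫_{−2}^{2} p(x) ρ_sc(x) dx = (-1) + (-3) = -4.


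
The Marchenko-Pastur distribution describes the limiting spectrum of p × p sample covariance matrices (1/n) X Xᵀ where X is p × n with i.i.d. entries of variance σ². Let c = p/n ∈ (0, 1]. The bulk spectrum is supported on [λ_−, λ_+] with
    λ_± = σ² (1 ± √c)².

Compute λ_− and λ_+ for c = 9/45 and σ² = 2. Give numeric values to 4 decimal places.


c = 9/45 = 0.200000; √c = 0.447214.
λ_− = σ² (1 − √c)² = 2 · (1 − 0.447214)² = 2 · (0.552786)² = 0.611146.
λ_+ = σ² (1 + √c)² = 2 · (1 + 0.447214)² = 2 · (1.447214)² = 4.188854.

Rounded to 4 decimal places: λ_− ≈ 0.6111, λ_+ ≈ 4.1889.


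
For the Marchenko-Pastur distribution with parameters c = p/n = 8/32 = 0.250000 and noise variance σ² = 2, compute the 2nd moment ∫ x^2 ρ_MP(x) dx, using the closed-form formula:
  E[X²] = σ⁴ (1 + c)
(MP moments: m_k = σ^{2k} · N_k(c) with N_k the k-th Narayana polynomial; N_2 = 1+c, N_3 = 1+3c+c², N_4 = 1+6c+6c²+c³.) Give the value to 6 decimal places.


E[X²] = σ⁴ (1 + c) (second MP moment). With σ² = 2 (so σ⁴ = 4) and c = 8/32 = 0.250000: E[X²] = 4 · (1 + 0.250000) = 4 · 1.250000.

So E[X^2] = 5.000000.
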